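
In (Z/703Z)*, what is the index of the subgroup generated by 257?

ord(257) | φ(703) = φ(19·37) = (19−1)·(37−1) = 18·36 = 648 = 2^3 · 3^4.
Divisors of 648: 1, 2, 3, 4, 6, 8, 9, 12, 18, 24, 27, 36, 54, 72, 81, 108, 162, 216, 324, 648.
Test each divisor d:
257^1 ≡ 257
257^2 ≡ 670
257^3 ≡ 658
257^4 ≡ 386
257^6 ≡ 619
257^8 ≡ 663
257^9 ≡ 265
257^12 ≡ 26
257^18 ≡ 628
257^24 ≡ 676
257^27 ≡ 512
257^36 ≡ 1
Thus |⟨257⟩| = ord(257) = 36.
[(Z/703Z)^× : ⟨257⟩] = 648/36 = 18.

18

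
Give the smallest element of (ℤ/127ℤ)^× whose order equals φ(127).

φ(127) = 127 − 1 = 126 = 2 · 3^2 · 7.
Test candidates g = 2, 3, … against the prime factors q ∈ {2, 3, 7} of φ(127): g is a generator iff g^(126/q) ≢ 1 for every such q.
g = 2: 2^63 ≡ 1 — hits 1, so not a primitive root.
g = 3: 3^63 ≡ 126; 3^42 ≡ 107; 3^18 ≡ 4 — none is 1, so 3 is a primitive root.
The smallest primitive root modulo 127 is 3.

3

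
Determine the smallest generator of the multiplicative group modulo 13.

φ(13) = 13 − 1 = 12 = 2^2 · 3.
Test candidates g = 2, 3, … against the prime factors q ∈ {2, 3} of φ(13): g is a generator iff g^(12/q) ≢ 1 for every such q.
g = 2: 2^6 ≡ 12; 2^4 ≡ 3 — none is 1, so 2 is a primitive root.
The smallest primitive root modulo 13 is 2.

2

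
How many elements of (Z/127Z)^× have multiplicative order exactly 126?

36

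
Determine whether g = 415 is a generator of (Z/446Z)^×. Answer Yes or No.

φ(446) = φ(2)·φ(223) = 1·222 = 222 = 2 · 3 · 37.
Test 415^(222/q) mod 446 for each prime factor q of 222:
415^111 ≡ 445 (mod 446)  [q = 2: ≢ 1 ✓]
415^74 ≡ 183 (mod 446)  [q = 3: ≢ 1 ✓]
415^6 ≡ 253 (mod 446)  [q = 37: ≢ 1 ✓]
Every test exponent gives a nontrivial residue, hence 415 generates the full group.

Yes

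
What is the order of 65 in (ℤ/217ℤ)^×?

The order of 65 must divide φ(217) = φ(7·31) = (7−1)·(31−1) = 6·30 = 180 = 2^2 · 3^2 · 5.
Divisors of 180: 1, 2, 3, 4, 5, 6, 9, 10, 12, 15, 18, 20, 30, 36, 45, 60, 90, 180.
Evaluate successive powers at the divisors of 180:
65^1 ≡ 65 (mod 217)
65^2 ≡ 102 (mod 217)
65^3 ≡ 120 (mod 217)
65^4 ≡ 205 (mod 217)
65^5 ≡ 88 (mod 217)
65^6 ≡ 78 (mod 217)
65^9 ≡ 29 (mod 217)
65^10 ≡ 149 (mod 217)
65^12 ≡ 8 (mod 217)
65^15 ≡ 92 (mod 217)
65^18 ≡ 190 (mod 217)
65^20 ≡ 67 (mod 217)
65^30 ≡ 1 (mod 217) ✓
So ord_217(65) = 30.

30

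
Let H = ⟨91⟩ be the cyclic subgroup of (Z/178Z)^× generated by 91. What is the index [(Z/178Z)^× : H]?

The order of 91 must divide φ(178) = φ(2)·φ(89) = 1·88 = 88 = 2^3 · 11.
Divisors of 88: 1, 2, 4, 8, 11, 22, 44, 88.
Evaluate successive powers at the divisors of 88:
91^1 ≡ 91 (mod 178)
91^2 ≡ 93 (mod 178)
91^4 ≡ 105 (mod 178)
91^8 ≡ 167 (mod 178)
91^11 ≡ 1 (mod 178) ✓
Thus |⟨91⟩| = ord(91) = 11.
[(Z/178Z)^× : ⟨91⟩] = 88/11 = 8.

8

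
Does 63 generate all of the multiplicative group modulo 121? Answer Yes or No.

φ(121) = φ(11^2) = 11·(11−1) = 110 = 2 · 5 · 11.
It suffices to check that the order of 63 is not a proper divisor of 110: compute 63^(110/q) for q ∈ {2, 5, 11}.
63^55 ≡ 120 (mod 121)  [q = 2: ≢ 1 ✓]
63^22 ≡ 9 (mod 121)  [q = 5: ≢ 1 ✓]
63^10 ≡ 23 (mod 121)  [q = 11: ≢ 1 ✓]
None equal 1, so ord_121(63) = 110: 63 is a primitive root.

Yes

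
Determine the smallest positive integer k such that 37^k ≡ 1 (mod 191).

38

The order of 37 must divide φ(191) = 191 − 1 = 190 = 2 · 5 · 19.
Divisors of 190: 1, 2, 5, 10, 19, 38, 95, 190.
Test each divisor d:
37^1 ≡ 37 (mod 191)
37^2 ≡ 32 (mod 191)
37^5 ≡ 70 (mod 191)
37^10 ≡ 125 (mod 191)
37^19 ≡ 190 (mod 191)
37^38 ≡ 1 (mod 191) ✓
The smallest such exponent is 38, so the order of 37 is 38.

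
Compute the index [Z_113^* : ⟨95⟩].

14

Since 95 ∈ (Z/113Z)^×, its order divides φ(113) = 113 − 1 = 112 = 2^4 · 7.
Divisors of 112: 1, 2, 4, 7, 8, 14, 16, 28, 56, 112.
Evaluate successive powers at the divisors of 112:
95^1 ≡ 95 (mod 113)
95^2 ≡ 98 (mod 113)
95^4 ≡ 112 (mod 113)
95^7 ≡ 69 (mod 113)
95^8 ≡ 1 (mod 113) ✓
So ord_113(95) = 8, hence |⟨95⟩| = 8.
[(Z/113Z)^× : ⟨95⟩] = 112/8 = 14.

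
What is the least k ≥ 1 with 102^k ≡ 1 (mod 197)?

196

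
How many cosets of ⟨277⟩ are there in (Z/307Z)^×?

The order of 277 must divide φ(307) = 307 − 1 = 306 = 2 · 3^2 · 17.
Divisors of 306: 1, 2, 3, 6, 9, 17, 18, 34, 51, 102, 153, 306.
Check 277^d mod 307 for each divisor in increasing order:
277^1 ≡ 277
277^2 ≡ 286
277^3 ≡ 16
277^6 ≡ 256
277^9 ≡ 105
277^17 ≡ 93
277^18 ≡ 280
277^34 ≡ 53
277^51 ≡ 17
277^102 ≡ 289
277^153 ≡ 1
The order of 277 is 153, so the subgroup it generates has 153 elements.
[(Z/307Z)^× : ⟨277⟩] = 306/153 = 2.

2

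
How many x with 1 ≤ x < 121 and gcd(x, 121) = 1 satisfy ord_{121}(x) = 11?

10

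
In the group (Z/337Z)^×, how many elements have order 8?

φ(337) = 337 − 1 = 336 = 2^4 · 3 · 7.
Since (Z/337Z)^× is cyclic of order 336, the number of elements of order d is φ(d) when d | 336 and 0 otherwise.
8 = 2^3 divides 336, and φ(8) = 4.

4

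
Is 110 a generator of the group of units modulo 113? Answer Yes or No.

φ(113) = 113 − 1 = 112 = 2^4 · 7.
110 is a primitive root mod 113 iff 110^(φ(113)/q) ≢ 1 for every prime q | φ(113), i.e. q ∈ {2, 7}.
110^56 ≡ 112 (mod 113)  [q = 2: ≢ 1 ✓]
110^16 ≡ 49 (mod 113)  [q = 7: ≢ 1 ✓]
All checks pass, so 110 has order 112 and is a primitive root modulo 113.

Yes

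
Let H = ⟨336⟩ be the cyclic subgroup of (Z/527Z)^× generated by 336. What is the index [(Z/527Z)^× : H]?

40

The order of 336 must divide φ(527) = φ(17·31) = (17−1)·(31−1) = 16·30 = 480 = 2^5 · 3 · 5.
Divisors of 480: 1, 2, 3, 4, 5, 6, 8, 10, 12, 15, 16, 20, 24, 30, 32, 40, 48, 60, 80, 96, 120, 160, 240, 480.
Evaluate successive powers at the divisors of 480:
336^1 ≡ 336 (mod 527)
336^2 ≡ 118 (mod 527)
336^3 ≡ 123 (mod 527)
336^4 ≡ 222 (mod 527)
336^5 ≡ 285 (mod 527)
336^6 ≡ 373 (mod 527)
336^8 ≡ 273 (mod 527)
336^10 ≡ 67 (mod 527)
336^12 ≡ 1 (mod 527) ✓
Thus |⟨336⟩| = ord(336) = 12.
The index is φ(527) / ord(336) = 480 / 12 = 40.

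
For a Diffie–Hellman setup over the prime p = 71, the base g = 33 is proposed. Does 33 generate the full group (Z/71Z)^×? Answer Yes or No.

Yes

φ(71) = 71 − 1 = 70 = 2 · 5 · 7.
Test 33^(70/q) mod 71 for each prime factor q of 70:
33^35 ≡ 70 (mod 71)  [q = 2: ≢ 1 ✓]
33^14 ≡ 5 (mod 71)  [q = 5: ≢ 1 ✓]
33^10 ≡ 45 (mod 71)  [q = 7: ≢ 1 ✓]
Every test exponent gives a nontrivial residue, hence 33 generates the full group.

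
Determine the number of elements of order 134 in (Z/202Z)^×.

0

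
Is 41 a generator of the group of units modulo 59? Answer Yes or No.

φ(59) = 59 − 1 = 58 = 2 · 29.
41 is a primitive root mod 59 iff 41^(φ(59)/q) ≢ 1 for every prime q | φ(59), i.e. q ∈ {2, 29}.
41^29 ≡ 1 (mod 59)  [q = 2: ≡ 1 ✗]
41^2 ≡ 29 (mod 59)  [q = 29: ≢ 1 ✓]
Since 41^29 ≡ 1, the order of 41 divides 29 < 58, so 41 is not a primitive root.

No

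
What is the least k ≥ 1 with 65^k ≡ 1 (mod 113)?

16

The order of 65 must divide φ(113) = 113 − 1 = 112 = 2^4 · 7.
Divisors of 112: 1, 2, 4, 7, 8, 14, 16, 28, 56, 112.
Evaluate successive powers at the divisors of 112:
65^1 ≡ 65 (mod 113)
65^2 ≡ 44 (mod 113)
65^4 ≡ 15 (mod 113)
65^7 ≡ 73 (mod 113)
65^8 ≡ 112 (mod 113)
65^14 ≡ 18 (mod 113)
65^16 ≡ 1 (mod 113) ✓
Hence ord(65) = 16.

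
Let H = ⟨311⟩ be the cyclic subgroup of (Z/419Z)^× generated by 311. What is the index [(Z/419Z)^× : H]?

1

Since 311 ∈ (Z/419Z)^×, its order divides φ(419) = 419 − 1 = 418 = 2 · 11 · 19.
Divisors of 418: 1, 2, 11, 19, 22, 38, 209, 418.
Compute 311^d (mod 419) for the divisors d until we hit 1:
311^1 ≡ 311
311^2 ≡ 351
311^11 ≡ 283
311^19 ≡ 406
311^22 ≡ 60
311^38 ≡ 169
311^209 ≡ 418
311^418 ≡ 1
The order of 311 is 418, so the subgroup it generates has 418 elements.
Index = |(Z/419Z)^×| / |⟨311⟩| = 418 / 418 = 1.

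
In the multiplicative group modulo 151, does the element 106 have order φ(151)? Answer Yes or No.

Yes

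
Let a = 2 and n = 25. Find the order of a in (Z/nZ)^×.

Since 2 ∈ (Z/25Z)^×, its order divides φ(25) = φ(5^2) = 5·(5−1) = 20 = 2^2 · 5.
Divisors of 20: 1, 2, 4, 5, 10, 20.
Check 2^d mod 25 for each divisor in increasing order:
2^1 ≡ 2 (mod 25)
2^2 ≡ 4 (mod 25)
2^4 ≡ 16 (mod 25)
2^5 ≡ 7 (mod 25)
2^10 ≡ 24 (mod 25)
2^20 ≡ 1 (mod 25) ✓
Therefore the multiplicative order of 2 modulo 25 is 20.

20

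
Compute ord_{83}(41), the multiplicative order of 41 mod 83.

41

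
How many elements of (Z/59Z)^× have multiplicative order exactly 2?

φ(59) = 59 − 1 = 58 = 2 · 29.
In a cyclic group of order 58, there are φ(d) elements of order d for each divisor d of 58, and zero for non-divisors.
2 | 58, and φ(2) = 2 − 1 = 1.

1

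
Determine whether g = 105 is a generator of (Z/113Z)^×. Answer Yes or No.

φ(113) = 113 − 1 = 112 = 2^4 · 7.
It suffices to check that the order of 105 is not a proper divisor of 112: compute 105^(112/q) for q ∈ {2, 7}.
105^56 ≡ 1 (mod 113)  [q = 2: ≡ 1 ✗]
105^16 ≡ 49 (mod 113)  [q = 7: ≢ 1 ✓]
The check at q = 2 fails, so 105 generates a proper subgroup.

No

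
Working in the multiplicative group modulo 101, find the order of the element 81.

Since 81 ∈ (Z/101Z)^×, its order divides φ(101) = 101 − 1 = 100 = 2^2 · 5^2.
Divisors of 100: 1, 2, 4, 5, 10, 20, 25, 50, 100.
Check 81^d mod 101 for each divisor in increasing order:
81^1 ≡ 81 (mod 101)
81^2 ≡ 97 (mod 101)
81^4 ≡ 16 (mod 101)
81^5 ≡ 84 (mod 101)
81^10 ≡ 87 (mod 101)
81^20 ≡ 95 (mod 101)
81^25 ≡ 1 (mod 101) ✓
Hence ord(81) = 25.

25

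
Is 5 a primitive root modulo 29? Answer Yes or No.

No

φ(29) = 29 − 1 = 28 = 2^2 · 7.
It suffices to check that the order of 5 is not a proper divisor of 28: compute 5^(28/q) for q ∈ {2, 7}.
5^14 ≡ 1 (mod 29)  [q = 2: ≡ 1 ✗]
5^4 ≡ 16 (mod 29)  [q = 7: ≢ 1 ✓]
The check at q = 2 fails, so 5 generates a proper subgroup.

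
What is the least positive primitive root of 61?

2

φ(61) = 61 − 1 = 60 = 2^2 · 3 · 5.
g is a primitive root iff g^(60/q) ≢ 1 (mod 61) for each prime q ∈ {2, 3, 5}.
g = 2: 2^30 ≡ 60; 2^20 ≡ 47; 2^12 ≡ 9 — none is 1, so 2 is a primitive root.
Hence the least primitive root of 61 is 2.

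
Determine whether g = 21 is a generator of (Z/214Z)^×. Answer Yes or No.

φ(214) = φ(2)·φ(107) = 1·106 = 106 = 2 · 53.
Test 21^(106/q) mod 214 for each prime factor q of 106:
21^53 ≡ 213 (mod 214)  [q = 2: ≢ 1 ✓]
21^2 ≡ 13 (mod 214)  [q = 53: ≢ 1 ✓]
None equal 1, so ord_214(21) = 106: 21 is a primitive root.

Yes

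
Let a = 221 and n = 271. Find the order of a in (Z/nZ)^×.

270

Since 221 ∈ (Z/271Z)^×, its order divides φ(271) = 271 − 1 = 270 = 2 · 3^3 · 5.
Divisors of 270: 1, 2, 3, 5, 6, 9, 10, 15, 18, 27, 30, 45, 54, 90, 135, 270.
Test each divisor d:
221^1 ≡ 221
221^2 ≡ 61
221^3 ≡ 202
221^5 ≡ 127
221^6 ≡ 154
221^9 ≡ 214
221^10 ≡ 140
221^15 ≡ 165
221^18 ≡ 268
221^27 ≡ 171
221^30 ≡ 125
221^45 ≡ 29
221^54 ≡ 244
221^90 ≡ 28
221^135 ≡ 270
221^270 ≡ 1
Therefore the multiplicative order of 221 modulo 271 is 270.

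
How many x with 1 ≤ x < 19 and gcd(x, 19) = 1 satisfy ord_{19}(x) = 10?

φ(19) = 19 − 1 = 18 = 2 · 3^2.
In a cyclic group of order 18, there are φ(d) elements of order d for each divisor d of 18, and zero for non-divisors.
Here 18 is not a multiple of 10, so there are no elements of order 10.

0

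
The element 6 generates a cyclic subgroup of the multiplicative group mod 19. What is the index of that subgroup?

2

The order of 6 must divide φ(19) = 19 − 1 = 18 = 2 · 3^2.
Divisors of 18: 1, 2, 3, 6, 9, 18.
Test each divisor d:
6^1 ≡ 6 (mod 19)
6^2 ≡ 17 (mod 19)
6^3 ≡ 7 (mod 19)
6^6 ≡ 11 (mod 19)
6^9 ≡ 1 (mod 19) ✓
So ord_19(6) = 9, hence |⟨6⟩| = 9.
The index is φ(19) / ord(6) = 18 / 9 = 2.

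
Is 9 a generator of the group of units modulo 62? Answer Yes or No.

φ(62) = φ(2)·φ(31) = 1·30 = 30 = 2 · 3 · 5.
It suffices to check that the order of 9 is not a proper divisor of 30: compute 9^(30/q) for q ∈ {2, 3, 5}.
9^15 ≡ 1 (mod 62)  [q = 2: ≡ 1 ✗]
9^10 ≡ 5 (mod 62)  [q = 3: ≢ 1 ✓]
9^6 ≡ 39 (mod 62)  [q = 5: ≢ 1 ✓]
9^15 ≡ 1 shows ord(9) | 15, strictly less than φ(62); not a primitive root.

No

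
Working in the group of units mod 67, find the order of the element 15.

Since 15 ∈ (Z/67Z)^×, its order divides φ(67) = 67 − 1 = 66 = 2 · 3 · 11.
Divisors of 66: 1, 2, 3, 6, 11, 22, 33, 66.
Test each divisor d:
15^1 ≡ 15 (mod 67)
15^2 ≡ 24 (mod 67)
15^3 ≡ 25 (mod 67)
15^6 ≡ 22 (mod 67)
15^11 ≡ 1 (mod 67) ✓
Therefore the multiplicative order of 15 modulo 67 is 11.

11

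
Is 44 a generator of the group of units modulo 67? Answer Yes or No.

φ(67) = 67 − 1 = 66 = 2 · 3 · 11.
Test 44^(66/q) mod 67 for each prime factor q of 66:
44^33 ≡ 66 (mod 67)  [q = 2: ≢ 1 ✓]
44^22 ≡ 37 (mod 67)  [q = 3: ≢ 1 ✓]
44^6 ≡ 59 (mod 67)  [q = 11: ≢ 1 ✓]
All checks pass, so 44 has order 66 and is a primitive root modulo 67.

Yes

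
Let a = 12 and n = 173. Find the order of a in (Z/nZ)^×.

172

ord(12) | φ(173) = 173 − 1 = 172 = 2^2 · 43.
Divisors of 172: 1, 2, 4, 43, 86, 172.
Check 12^d mod 173 for each divisor in increasing order:
12^1 ≡ 12
12^2 ≡ 144
12^4 ≡ 149
12^43 ≡ 80
12^86 ≡ 172
12^172 ≡ 1
So ord_173(12) = 172.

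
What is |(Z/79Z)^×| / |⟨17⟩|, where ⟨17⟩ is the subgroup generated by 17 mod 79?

3

The order of 17 must divide φ(79) = 79 − 1 = 78 = 2 · 3 · 13.
Divisors of 78: 1, 2, 3, 6, 13, 26, 39, 78.
Check 17^d mod 79 for each divisor in increasing order:
17^1 ≡ 17 (mod 79)
17^2 ≡ 52 (mod 79)
17^3 ≡ 15 (mod 79)
17^6 ≡ 67 (mod 79)
17^13 ≡ 78 (mod 79)
17^26 ≡ 1 (mod 79) ✓
Thus |⟨17⟩| = ord(17) = 26.
[(Z/79Z)^× : ⟨17⟩] = 78/26 = 3.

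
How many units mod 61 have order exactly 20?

φ(61) = 61 − 1 = 60 = 2^2 · 3 · 5.
Since (Z/61Z)^× is cyclic of order 60, the number of elements of order d is φ(d) when d | 60 and 0 otherwise.
20 = 2^2 · 5 divides 60, and φ(20) = 8.

8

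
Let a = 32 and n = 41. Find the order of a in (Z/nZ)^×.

ord(32) | φ(41) = 41 − 1 = 40 = 2^3 · 5.
Divisors of 40: 1, 2, 4, 5, 8, 10, 20, 40.
Check 32^d mod 41 for each divisor in increasing order:
32^1 ≡ 32 (mod 41)
32^2 ≡ 40 (mod 41)
32^4 ≡ 1 (mod 41) ✓
The smallest such exponent is 4, so the order of 32 is 4.

4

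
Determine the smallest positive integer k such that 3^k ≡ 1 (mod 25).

20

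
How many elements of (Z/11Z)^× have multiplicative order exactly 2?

φ(11) = 11 − 1 = 10 = 2 · 5.
In a cyclic group of order 10, there are φ(d) elements of order d for each divisor d of 10, and zero for non-divisors.
2 | 10, and φ(2) = 2 − 1 = 1.

1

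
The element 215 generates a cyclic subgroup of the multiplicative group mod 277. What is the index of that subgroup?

4

By Lagrange's theorem, ord_277(215) divides φ(277) = 277 − 1 = 276 = 2^2 · 3 · 23.
Divisors of 276: 1, 2, 3, 4, 6, 12, 23, 46, 69, 92, 138, 276.
Compute 215^d (mod 277) for the divisors d until we hit 1:
215^1 ≡ 215 (mod 277)
215^2 ≡ 243 (mod 277)
215^3 ≡ 169 (mod 277)
215^4 ≡ 48 (mod 277)
215^6 ≡ 30 (mod 277)
215^12 ≡ 69 (mod 277)
215^23 ≡ 160 (mod 277)
215^46 ≡ 116 (mod 277)
215^69 ≡ 1 (mod 277) ✓
The order of 215 is 69, so the subgroup it generates has 69 elements.
The index is φ(277) / ord(215) = 276 / 69 = 4.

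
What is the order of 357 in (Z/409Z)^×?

ord(357) | φ(409) = 409 − 1 = 408 = 2^3 · 3 · 17.
Divisors of 408: 1, 2, 3, 4, 6, 8, 12, 17, 24, 34, 51, 68, 102, 136, 204, 408.
Compute 357^d (mod 409) for the divisors d until we hit 1:
357^1 ≡ 357 (mod 409)
357^2 ≡ 250 (mod 409)
357^3 ≡ 88 (mod 409)
357^4 ≡ 332 (mod 409)
357^6 ≡ 382 (mod 409)
357^8 ≡ 203 (mod 409)
357^12 ≡ 320 (mod 409)
357^17 ≡ 292 (mod 409)
357^24 ≡ 150 (mod 409)
357^34 ≡ 192 (mod 409)
357^51 ≡ 31 (mod 409)
357^68 ≡ 54 (mod 409)
357^102 ≡ 143 (mod 409)
357^136 ≡ 53 (mod 409)
357^204 ≡ 408 (mod 409)
357^408 ≡ 1 (mod 409) ✓
So ord_409(357) = 408.

408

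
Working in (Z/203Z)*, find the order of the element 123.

The order of 123 must divide φ(203) = φ(7·29) = (7−1)·(29−1) = 6·28 = 168 = 2^3 · 3 · 7.
Divisors of 168: 1, 2, 3, 4, 6, 7, 8, 12, 14, 21, 24, 28, 42, 56, 84, 168.
Test each divisor d:
123^1 ≡ 123 (mod 203)
123^2 ≡ 107 (mod 203)
123^3 ≡ 169 (mod 203)
123^4 ≡ 81 (mod 203)
123^6 ≡ 141 (mod 203)
123^7 ≡ 88 (mod 203)
123^8 ≡ 65 (mod 203)
123^12 ≡ 190 (mod 203)
123^14 ≡ 30 (mod 203)
123^21 ≡ 1 (mod 203) ✓
Hence ord(123) = 21.

21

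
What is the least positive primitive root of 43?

φ(43) = 43 − 1 = 42 = 2 · 3 · 7.
Test candidates g = 2, 3, … against the prime factors q ∈ {2, 3, 7} of φ(43): g is a generator iff g^(42/q) ≢ 1 for every such q.
g = 2: 2^21 ≡ 42; 2^14 ≡ 1 — hits 1, so not a primitive root.
g = 3: 3^21 ≡ 42; 3^14 ≡ 36; 3^6 ≡ 41 — none is 1, so 3 is a primitive root.
The smallest primitive root modulo 43 is 3.

3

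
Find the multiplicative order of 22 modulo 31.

30

By Lagrange's theorem, ord_31(22) divides φ(31) = 31 − 1 = 30 = 2 · 3 · 5.
Divisors of 30: 1, 2, 3, 5, 6, 10, 15, 30.
Compute 22^d (mod 31) for the divisors d until we hit 1:
22^1 ≡ 22
22^2 ≡ 19
22^3 ≡ 15
22^5 ≡ 6
22^6 ≡ 8
22^10 ≡ 5
22^15 ≡ 30
22^30 ≡ 1
The smallest such exponent is 30, so the order of 22 is 30.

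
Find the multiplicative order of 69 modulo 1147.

180

ord(69) | φ(1147) = φ(31·37) = (31−1)·(37−1) = 30·36 = 1080 = 2^3 · 3^3 · 5.
Divisors of 1080: 1, 2, 3, 4, 5, 6, 8, 9, 10, 12, 15, 18, 20, 24, 27, 30, 36, 40, 45, 54, 60, 72, 90, 108, 120, 135, 180, 216, 270, 360, 540, 1080.
Check 69^d mod 1147 for each divisor in increasing order:
69^1 ≡ 69 (mod 1147)
69^2 ≡ 173 (mod 1147)
69^3 ≡ 467 (mod 1147)
69^4 ≡ 107 (mod 1147)
69^5 ≡ 501 (mod 1147)
69^6 ≡ 159 (mod 1147)
69^8 ≡ 1126 (mod 1147)
69^9 ≡ 845 (mod 1147)
69^10 ≡ 955 (mod 1147)
69^12 ≡ 47 (mod 1147)
69^15 ≡ 156 (mod 1147)
69^18 ≡ 591 (mod 1147)
69^20 ≡ 160 (mod 1147)
69^24 ≡ 1062 (mod 1147)
69^27 ≡ 450 (mod 1147)
69^30 ≡ 249 (mod 1147)
69^36 ≡ 593 (mod 1147)
69^40 ≡ 366 (mod 1147)
69^45 ≡ 993 (mod 1147)
69^54 ≡ 628 (mod 1147)
69^60 ≡ 63 (mod 1147)
69^72 ≡ 667 (mod 1147)
69^90 ≡ 776 (mod 1147)
69^108 ≡ 963 (mod 1147)
69^120 ≡ 528 (mod 1147)
69^135 ≡ 931 (mod 1147)
69^180 ≡ 1 (mod 1147) ✓
Hence ord(69) = 180.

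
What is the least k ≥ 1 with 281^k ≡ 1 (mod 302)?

150

The order of 281 must divide φ(302) = φ(2)·φ(151) = 1·150 = 150 = 2 · 3 · 5^2.
Divisors of 150: 1, 2, 3, 5, 6, 10, 15, 25, 30, 50, 75, 150.
Compute 281^d (mod 302) for the divisors d until we hit 1:
281^1 ≡ 281 (mod 302)
281^2 ≡ 139 (mod 302)
281^3 ≡ 101 (mod 302)
281^5 ≡ 147 (mod 302)
281^6 ≡ 235 (mod 302)
281^10 ≡ 167 (mod 302)
281^15 ≡ 87 (mod 302)
281^25 ≡ 33 (mod 302)
281^30 ≡ 19 (mod 302)
281^50 ≡ 183 (mod 302)
281^75 ≡ 301 (mod 302)
281^150 ≡ 1 (mod 302) ✓
Therefore the multiplicative order of 281 modulo 302 is 150.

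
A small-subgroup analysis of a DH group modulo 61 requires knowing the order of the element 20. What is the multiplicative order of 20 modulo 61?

5

Since 20 ∈ (Z/61Z)^×, its order divides φ(61) = 61 − 1 = 60 = 2^2 · 3 · 5.
Divisors of 60: 1, 2, 3, 4, 5, 6, 10, 12, 15, 20, 30, 60.
Evaluate successive powers at the divisors of 60:
20^1 ≡ 20 (mod 61)
20^2 ≡ 34 (mod 61)
20^3 ≡ 9 (mod 61)
20^4 ≡ 58 (mod 61)
20^5 ≡ 1 (mod 61) ✓
The smallest such exponent is 5, so the order of 20 is 5.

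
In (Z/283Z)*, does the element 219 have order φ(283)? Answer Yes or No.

No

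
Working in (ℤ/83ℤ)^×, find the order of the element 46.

82

Since 46 ∈ (Z/83Z)^×, its order divides φ(83) = 83 − 1 = 82 = 2 · 41.
Divisors of 82: 1, 2, 41, 82.
Compute 46^d (mod 83) for the divisors d until we hit 1:
46^1 ≡ 46 (mod 83)
46^2 ≡ 41 (mod 83)
46^41 ≡ 82 (mod 83)
46^82 ≡ 1 (mod 83) ✓
So ord_83(46) = 82.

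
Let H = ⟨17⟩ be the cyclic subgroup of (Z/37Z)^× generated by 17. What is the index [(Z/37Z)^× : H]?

1

The order of 17 must divide φ(37) = 37 − 1 = 36 = 2^2 · 3^2.
Divisors of 36: 1, 2, 3, 4, 6, 9, 12, 18, 36.
Check 17^d mod 37 for each divisor in increasing order:
17^1 ≡ 17 (mod 37)
17^2 ≡ 30 (mod 37)
17^3 ≡ 29 (mod 37)
17^4 ≡ 12 (mod 37)
17^6 ≡ 27 (mod 37)
17^9 ≡ 6 (mod 37)
17^12 ≡ 26 (mod 37)
17^18 ≡ 36 (mod 37)
17^36 ≡ 1 (mod 37) ✓
So ord_37(17) = 36, hence |⟨17⟩| = 36.
[(Z/37Z)^× : ⟨17⟩] = 36/36 = 1.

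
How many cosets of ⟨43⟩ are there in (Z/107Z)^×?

1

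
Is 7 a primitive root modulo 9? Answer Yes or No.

No

φ(9) = φ(3^2) = 3·(3−1) = 6 = 2 · 3.
7 is a primitive root mod 9 iff 7^(φ(9)/q) ≢ 1 for every prime q | φ(9), i.e. q ∈ {2, 3}.
7^3 ≡ 1 (mod 9)  [q = 2: ≡ 1 ✗]
7^2 ≡ 4 (mod 9)  [q = 3: ≢ 1 ✓]
7^3 ≡ 1 shows ord(7) | 3, strictly less than φ(9); not a primitive root.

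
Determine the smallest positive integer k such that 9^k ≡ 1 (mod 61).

The order of 9 must divide φ(61) = 61 − 1 = 60 = 2^2 · 3 · 5.
Divisors of 60: 1, 2, 3, 4, 5, 6, 10, 12, 15, 20, 30, 60.
Check 9^d mod 61 for each divisor in increasing order:
9^1 ≡ 9
9^2 ≡ 20
9^3 ≡ 58
9^4 ≡ 34
9^5 ≡ 1
Hence ord(9) = 5.

5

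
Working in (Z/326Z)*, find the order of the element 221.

ord(221) | φ(326) = φ(2)·φ(163) = 1·162 = 162 = 2 · 3^4.
Divisors of 162: 1, 2, 3, 6, 9, 18, 27, 54, 81, 162.
Test each divisor d:
221^1 ≡ 221 (mod 326)
221^2 ≡ 267 (mod 326)
221^3 ≡ 1 (mod 326) ✓
The smallest such exponent is 3, so the order of 221 is 3.

3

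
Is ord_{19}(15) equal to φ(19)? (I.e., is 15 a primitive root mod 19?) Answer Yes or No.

φ(19) = 19 − 1 = 18 = 2 · 3^2.
An element g generates (Z/19Z)^× iff g^(18/q) ≢ 1 (mod 19) for each prime q ∈ {2, 3}.
15^9 ≡ 18 (mod 19)  [q = 2: ≢ 1 ✓]
15^6 ≡ 11 (mod 19)  [q = 3: ≢ 1 ✓]
All checks pass, so 15 has order 18 and is a primitive root modulo 19.

Yes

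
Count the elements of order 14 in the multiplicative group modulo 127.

φ(127) = 127 − 1 = 126 = 2 · 3^2 · 7.
(Z/127Z)^× is cyclic (|G| = 126); a cyclic group of order m has exactly φ(d) elements of each order d | m, and none otherwise.
14 = 2 · 7 divides 126, and φ(14) = 6.

6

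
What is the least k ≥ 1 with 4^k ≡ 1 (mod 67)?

By Lagrange's theorem, ord_67(4) divides φ(67) = 67 − 1 = 66 = 2 · 3 · 11.
Divisors of 66: 1, 2, 3, 6, 11, 22, 33, 66.
Test each divisor d:
4^1 ≡ 4 (mod 67)
4^2 ≡ 16 (mod 67)
4^3 ≡ 64 (mod 67)
4^6 ≡ 9 (mod 67)
4^11 ≡ 37 (mod 67)
4^22 ≡ 29 (mod 67)
4^33 ≡ 1 (mod 67) ✓
Therefore the multiplicative order of 4 modulo 67 is 33.

33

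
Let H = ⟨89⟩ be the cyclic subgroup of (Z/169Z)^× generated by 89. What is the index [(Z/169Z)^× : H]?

13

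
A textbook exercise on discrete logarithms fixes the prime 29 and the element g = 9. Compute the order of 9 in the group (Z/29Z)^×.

14

Since 9 ∈ (Z/29Z)^×, its order divides φ(29) = 29 − 1 = 28 = 2^2 · 7.
Divisors of 28: 1, 2, 4, 7, 14, 28.
Evaluate successive powers at the divisors of 28:
9^1 ≡ 9 (mod 29)
9^2 ≡ 23 (mod 29)
9^4 ≡ 7 (mod 29)
9^7 ≡ 28 (mod 29)
9^14 ≡ 1 (mod 29) ✓
Therefore the multiplicative order of 9 modulo 29 is 14.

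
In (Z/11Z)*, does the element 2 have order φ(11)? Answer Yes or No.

Yes

φ(11) = 11 − 1 = 10 = 2 · 5.
An element g generates (Z/11Z)^× iff g^(10/q) ≢ 1 (mod 11) for each prime q ∈ {2, 5}.
2^5 ≡ 10 (mod 11)  [q = 2: ≢ 1 ✓]
2^2 ≡ 4 (mod 11)  [q = 5: ≢ 1 ✓]
None equal 1, so ord_11(2) = 10: 2 is a primitive root.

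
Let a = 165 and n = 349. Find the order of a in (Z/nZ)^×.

348

By Lagrange's theorem, ord_349(165) divides φ(349) = 349 − 1 = 348 = 2^2 · 3 · 29.
Divisors of 348: 1, 2, 3, 4, 6, 12, 29, 58, 87, 116, 174, 348.
Compute 165^d (mod 349) for the divisors d until we hit 1:
165^1 ≡ 165
165^2 ≡ 3
165^3 ≡ 146
165^4 ≡ 9
165^6 ≡ 27
165^12 ≡ 31
165^29 ≡ 24
165^58 ≡ 227
165^87 ≡ 213
165^116 ≡ 226
165^174 ≡ 348
165^348 ≡ 1
So ord_349(165) = 348.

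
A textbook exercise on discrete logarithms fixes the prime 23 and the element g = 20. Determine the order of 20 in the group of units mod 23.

ord(20) | φ(23) = 23 − 1 = 22 = 2 · 11.
Divisors of 22: 1, 2, 11, 22.
Test each divisor d:
20^1 ≡ 20 (mod 23)
20^2 ≡ 9 (mod 23)
20^11 ≡ 22 (mod 23)
20^22 ≡ 1 (mod 23) ✓
The smallest such exponent is 22, so the order of 20 is 22.

22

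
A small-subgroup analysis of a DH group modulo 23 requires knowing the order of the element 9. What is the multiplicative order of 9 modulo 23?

Since 9 ∈ (Z/23Z)^×, its order divides φ(23) = 23 − 1 = 22 = 2 · 11.
Divisors of 22: 1, 2, 11, 22.
Check 9^d mod 23 for each divisor in increasing order:
9^1 ≡ 9
9^2 ≡ 12
9^11 ≡ 1
So ord_23(9) = 11.

11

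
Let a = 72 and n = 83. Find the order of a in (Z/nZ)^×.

By Lagrange's theorem, ord_83(72) divides φ(83) = 83 − 1 = 82 = 2 · 41.
Divisors of 82: 1, 2, 41, 82.
Compute 72^d (mod 83) for the divisors d until we hit 1:
72^1 ≡ 72
72^2 ≡ 38
72^41 ≡ 82
72^82 ≡ 1
Therefore the multiplicative order of 72 modulo 83 is 82.

82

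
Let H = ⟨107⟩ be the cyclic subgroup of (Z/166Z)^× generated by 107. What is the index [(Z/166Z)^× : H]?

1

By Lagrange's theorem, ord_166(107) divides φ(166) = φ(2)·φ(83) = 1·82 = 82 = 2 · 41.
Divisors of 82: 1, 2, 41, 82.
Compute 107^d (mod 166) for the divisors d until we hit 1:
107^1 ≡ 107 (mod 166)
107^2 ≡ 161 (mod 166)
107^41 ≡ 165 (mod 166)
107^82 ≡ 1 (mod 166) ✓
The order of 107 is 82, so the subgroup it generates has 82 elements.
The index is φ(166) / ord(107) = 82 / 82 = 1.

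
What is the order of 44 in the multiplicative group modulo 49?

The order of 44 must divide φ(49) = φ(7^2) = 7·(7−1) = 42 = 2 · 3 · 7.
Divisors of 42: 1, 2, 3, 6, 7, 14, 21, 42.
Test each divisor d:
44^1 ≡ 44
44^2 ≡ 25
44^3 ≡ 22
44^6 ≡ 43
44^7 ≡ 30
44^14 ≡ 18
44^21 ≡ 1
Therefore the multiplicative order of 44 modulo 49 is 21.

21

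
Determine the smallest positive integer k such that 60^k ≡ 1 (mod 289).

Since 60 ∈ (Z/289Z)^×, its order divides φ(289) = φ(17^2) = 17·(17−1) = 272 = 2^4 · 17.
Divisors of 272: 1, 2, 4, 8, 16, 17, 34, 68, 136, 272.
Test each divisor d:
60^1 ≡ 60 (mod 289)
60^2 ≡ 132 (mod 289)
60^4 ≡ 84 (mod 289)
60^8 ≡ 120 (mod 289)
60^16 ≡ 239 (mod 289)
60^17 ≡ 179 (mod 289)
60^34 ≡ 251 (mod 289)
60^68 ≡ 288 (mod 289)
60^136 ≡ 1 (mod 289) ✓
So ord_289(60) = 136.

136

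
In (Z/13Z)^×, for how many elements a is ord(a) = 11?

φ(13) = 13 − 1 = 12 = 2^2 · 3.
(Z/13Z)^× is cyclic (|G| = 12); a cyclic group of order m has exactly φ(d) elements of each order d | m, and none otherwise.
Here 12 is not a multiple of 11, so there are no elements of order 11.

0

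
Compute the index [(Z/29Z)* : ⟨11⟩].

The order of 11 must divide φ(29) = 29 − 1 = 28 = 2^2 · 7.
Divisors of 28: 1, 2, 4, 7, 14, 28.
Test each divisor d:
11^1 ≡ 11
11^2 ≡ 5
11^4 ≡ 25
11^7 ≡ 12
11^14 ≡ 28
11^28 ≡ 1
The order of 11 is 28, so the subgroup it generates has 28 elements.
The index is φ(29) / ord(11) = 28 / 28 = 1.

1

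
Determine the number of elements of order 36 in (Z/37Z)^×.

φ(37) = 37 − 1 = 36 = 2^2 · 3^2.
Since (Z/37Z)^× is cyclic of order 36, the number of elements of order d is φ(d) when d | 36 and 0 otherwise.
36 = 2^2 · 3^2 divides 36, and φ(36) = 12.

12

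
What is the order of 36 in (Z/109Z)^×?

54

ord(36) | φ(109) = 109 − 1 = 108 = 2^2 · 3^3.
Divisors of 108: 1, 2, 3, 4, 6, 9, 12, 18, 27, 36, 54, 108.
Test each divisor d:
36^1 ≡ 36
36^2 ≡ 97
36^3 ≡ 4
36^4 ≡ 35
36^6 ≡ 16
36^9 ≡ 64
36^12 ≡ 38
36^18 ≡ 63
36^27 ≡ 108
36^36 ≡ 45
36^54 ≡ 1
Hence ord(36) = 54.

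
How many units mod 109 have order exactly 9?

φ(109) = 109 − 1 = 108 = 2^2 · 3^3.
In a cyclic group of order 108, there are φ(d) elements of order d for each divisor d of 108, and zero for non-divisors.
9 = 3^2 divides 108, and φ(9) = 6.

6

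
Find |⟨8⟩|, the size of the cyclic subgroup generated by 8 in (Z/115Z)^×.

The order of 8 must divide φ(115) = φ(5·23) = (5−1)·(23−1) = 4·22 = 88 = 2^3 · 11.
Divisors of 88: 1, 2, 4, 8, 11, 22, 44, 88.
Test each divisor d:
8^1 ≡ 8 (mod 115)
8^2 ≡ 64 (mod 115)
8^4 ≡ 71 (mod 115)
8^8 ≡ 96 (mod 115)
8^11 ≡ 47 (mod 115)
8^22 ≡ 24 (mod 115)
8^44 ≡ 1 (mod 115) ✓
So ord_115(8) = 44.

44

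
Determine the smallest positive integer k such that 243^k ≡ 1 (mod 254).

Since 243 ∈ (Z/254Z)^×, its order divides φ(254) = φ(2)·φ(127) = 1·126 = 126 = 2 · 3^2 · 7.
Divisors of 126: 1, 2, 3, 6, 7, 9, 14, 18, 21, 42, 63, 126.
Check 243^d mod 254 for each divisor in increasing order:
243^1 ≡ 243 (mod 254)
243^2 ≡ 121 (mod 254)
243^3 ≡ 193 (mod 254)
243^6 ≡ 165 (mod 254)
243^7 ≡ 217 (mod 254)
243^9 ≡ 95 (mod 254)
243^14 ≡ 99 (mod 254)
243^18 ≡ 135 (mod 254)
243^21 ≡ 147 (mod 254)
243^42 ≡ 19 (mod 254)
243^63 ≡ 253 (mod 254)
243^126 ≡ 1 (mod 254) ✓
The smallest such exponent is 126, so the order of 243 is 126.

126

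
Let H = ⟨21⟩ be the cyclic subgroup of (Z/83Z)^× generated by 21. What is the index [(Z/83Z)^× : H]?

2

By Lagrange's theorem, ord_83(21) divides φ(83) = 83 − 1 = 82 = 2 · 41.
Divisors of 82: 1, 2, 41, 82.
Test each divisor d:
21^1 ≡ 21
21^2 ≡ 26
21^41 ≡ 1
Thus |⟨21⟩| = ord(21) = 41.
Index = |(Z/83Z)^×| / |⟨21⟩| = 82 / 41 = 2.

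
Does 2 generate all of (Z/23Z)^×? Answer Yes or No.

No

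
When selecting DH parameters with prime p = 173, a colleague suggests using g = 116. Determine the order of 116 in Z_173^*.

ord(116) | φ(173) = 173 − 1 = 172 = 2^2 · 43.
Divisors of 172: 1, 2, 4, 43, 86, 172.
Check 116^d mod 173 for each divisor in increasing order:
116^1 ≡ 116 (mod 173)
116^2 ≡ 135 (mod 173)
116^4 ≡ 60 (mod 173)
116^43 ≡ 172 (mod 173)
116^86 ≡ 1 (mod 173) ✓
The smallest such exponent is 86, so the order of 116 is 86.

86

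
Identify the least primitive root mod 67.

2

φ(67) = 67 − 1 = 66 = 2 · 3 · 11.
g is a primitive root iff g^(66/q) ≢ 1 (mod 67) for each prime q ∈ {2, 3, 11}.
g = 2: 2^33 ≡ 66; 2^22 ≡ 37; 2^6 ≡ 64 — none is 1, so 2 is a primitive root.
So 2 is the smallest generator of (Z/67Z)^×.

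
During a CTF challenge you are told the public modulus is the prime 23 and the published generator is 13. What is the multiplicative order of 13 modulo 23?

11

ord(13) | φ(23) = 23 − 1 = 22 = 2 · 11.
Divisors of 22: 1, 2, 11, 22.
Check 13^d mod 23 for each divisor in increasing order:
13^1 ≡ 13 (mod 23)
13^2 ≡ 8 (mod 23)
13^11 ≡ 1 (mod 23) ✓
So ord_23(13) = 11.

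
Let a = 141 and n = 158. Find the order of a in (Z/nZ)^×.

By Lagrange's theorem, ord_158(141) divides φ(158) = φ(2)·φ(79) = 1·78 = 78 = 2 · 3 · 13.
Divisors of 78: 1, 2, 3, 6, 13, 26, 39, 78.
Test each divisor d:
141^1 ≡ 141 (mod 158)
141^2 ≡ 131 (mod 158)
141^3 ≡ 143 (mod 158)
141^6 ≡ 67 (mod 158)
141^13 ≡ 1 (mod 158) ✓
Therefore the multiplicative order of 141 modulo 158 is 13.

13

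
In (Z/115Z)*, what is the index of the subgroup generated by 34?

4

The order of 34 must divide φ(115) = φ(5·23) = (5−1)·(23−1) = 4·22 = 88 = 2^3 · 11.
Divisors of 88: 1, 2, 4, 8, 11, 22, 44, 88.
Compute 34^d (mod 115) for the divisors d until we hit 1:
34^1 ≡ 34
34^2 ≡ 6
34^4 ≡ 36
34^8 ≡ 31
34^11 ≡ 114
34^22 ≡ 1
Thus |⟨34⟩| = ord(34) = 22.
Index = |(Z/115Z)^×| / |⟨34⟩| = 88 / 22 = 4.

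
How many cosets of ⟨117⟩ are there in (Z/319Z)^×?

28

The order of 117 must divide φ(319) = φ(11·29) = (11−1)·(29−1) = 10·28 = 280 = 2^3 · 5 · 7.
Divisors of 280: 1, 2, 4, 5, 7, 8, 10, 14, 20, 28, 35, 40, 56, 70, 140, 280.
Evaluate successive powers at the divisors of 280:
117^1 ≡ 117 (mod 319)
117^2 ≡ 291 (mod 319)
117^4 ≡ 146 (mod 319)
117^5 ≡ 175 (mod 319)
117^7 ≡ 204 (mod 319)
117^8 ≡ 262 (mod 319)
117^10 ≡ 1 (mod 319) ✓
The order of 117 is 10, so the subgroup it generates has 10 elements.
[(Z/319Z)^× : ⟨117⟩] = 280/10 = 28.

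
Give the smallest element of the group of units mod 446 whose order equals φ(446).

3

φ(446) = φ(2)·φ(223) = 1·222 = 222 = 2 · 3 · 37.
Test candidates g = 2, 3, … against the prime factors q ∈ {2, 3, 37} of φ(446): g is a generator iff g^(222/q) ≢ 1 for every such q.
g = 2: gcd(2, 446) = 2 > 1, not a unit — skip.
g = 3: 3^111 ≡ 445; 3^74 ≡ 183; 3^6 ≡ 283 — none is 1, so 3 is a primitive root.
The smallest primitive root modulo 446 is 3.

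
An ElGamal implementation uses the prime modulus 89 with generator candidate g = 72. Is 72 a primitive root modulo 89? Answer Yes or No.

No

φ(89) = 89 − 1 = 88 = 2^3 · 11.
An element g generates (Z/89Z)^× iff g^(88/q) ≢ 1 (mod 89) for each prime q ∈ {2, 11}.
72^44 ≡ 1 (mod 89)  [q = 2: ≡ 1 ✗]
72^8 ≡ 8 (mod 89)  [q = 11: ≢ 1 ✓]
Since 72^44 ≡ 1, the order of 72 divides 44 < 88, so 72 is not a primitive root.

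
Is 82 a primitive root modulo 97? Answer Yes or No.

φ(97) = 97 − 1 = 96 = 2^5 · 3.
An element g generates (Z/97Z)^× iff g^(96/q) ≢ 1 (mod 97) for each prime q ∈ {2, 3}.
82^48 ≡ 96 (mod 97)  [q = 2: ≢ 1 ✓]
82^32 ≡ 61 (mod 97)  [q = 3: ≢ 1 ✓]
None equal 1, so ord_97(82) = 96: 82 is a primitive root.

Yes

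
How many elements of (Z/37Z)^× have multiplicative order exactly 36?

φ(37) = 37 − 1 = 36 = 2^2 · 3^2.
(Z/37Z)^× is cyclic (|G| = 36); a cyclic group of order m has exactly φ(d) elements of each order d | m, and none otherwise.
36 = 2^2 · 3^2 divides 36, and φ(36) = 12.

12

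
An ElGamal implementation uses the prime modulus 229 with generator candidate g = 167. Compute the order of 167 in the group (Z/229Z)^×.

ord(167) | φ(229) = 229 − 1 = 228 = 2^2 · 3 · 19.
Divisors of 228: 1, 2, 3, 4, 6, 12, 19, 38, 57, 76, 114, 228.
Check 167^d mod 229 for each divisor in increasing order:
167^1 ≡ 167
167^2 ≡ 180
167^3 ≡ 61
167^4 ≡ 111
167^6 ≡ 57
167^12 ≡ 43
167^19 ≡ 94
167^38 ≡ 134
167^57 ≡ 1
The smallest such exponent is 57, so the order of 167 is 57.

57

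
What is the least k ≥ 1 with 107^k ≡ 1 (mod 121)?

110

Since 107 ∈ (Z/121Z)^×, its order divides φ(121) = φ(11^2) = 11·(11−1) = 110 = 2 · 5 · 11.
Divisors of 110: 1, 2, 5, 10, 11, 22, 55, 110.
Test each divisor d:
107^1 ≡ 107 (mod 121)
107^2 ≡ 75 (mod 121)
107^5 ≡ 21 (mod 121)
107^10 ≡ 78 (mod 121)
107^11 ≡ 118 (mod 121)
107^22 ≡ 9 (mod 121)
107^55 ≡ 120 (mod 121)
107^110 ≡ 1 (mod 121) ✓
So ord_121(107) = 110.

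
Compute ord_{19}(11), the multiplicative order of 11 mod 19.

Since 11 ∈ (Z/19Z)^×, its order divides φ(19) = 19 − 1 = 18 = 2 · 3^2.
Divisors of 18: 1, 2, 3, 6, 9, 18.
Evaluate successive powers at the divisors of 18:
11^1 ≡ 11
11^2 ≡ 7
11^3 ≡ 1
The smallest such exponent is 3, so the order of 11 is 3.

3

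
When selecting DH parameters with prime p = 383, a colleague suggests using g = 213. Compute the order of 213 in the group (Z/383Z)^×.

191

Since 213 ∈ (Z/383Z)^×, its order divides φ(383) = 383 − 1 = 382 = 2 · 191.
Divisors of 382: 1, 2, 191, 382.
Check 213^d mod 383 for each divisor in increasing order:
213^1 ≡ 213 (mod 383)
213^2 ≡ 175 (mod 383)
213^191 ≡ 1 (mod 383) ✓
The smallest such exponent is 191, so the order of 213 is 191.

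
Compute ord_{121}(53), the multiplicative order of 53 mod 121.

By Lagrange's theorem, ord_121(53) divides φ(121) = φ(11^2) = 11·(11−1) = 110 = 2 · 5 · 11.
Divisors of 110: 1, 2, 5, 10, 11, 22, 55, 110.
Evaluate successive powers at the divisors of 110:
53^1 ≡ 53
53^2 ≡ 26
53^5 ≡ 12
53^10 ≡ 23
53^11 ≡ 9
53^22 ≡ 81
53^55 ≡ 1
The smallest such exponent is 55, so the order of 53 is 55.

55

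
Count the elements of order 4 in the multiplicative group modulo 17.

φ(17) = 17 − 1 = 16 = 2^4.
In a cyclic group of order 16, there are φ(d) elements of order d for each divisor d of 16, and zero for non-divisors.
4 = 2^2 divides 16, and φ(4) = 2.

2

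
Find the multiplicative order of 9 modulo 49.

21

ord(9) | φ(49) = φ(7^2) = 7·(7−1) = 42 = 2 · 3 · 7.
Divisors of 42: 1, 2, 3, 6, 7, 14, 21, 42.
Evaluate successive powers at the divisors of 42:
9^1 ≡ 9 (mod 49)
9^2 ≡ 32 (mod 49)
9^3 ≡ 43 (mod 49)
9^6 ≡ 36 (mod 49)
9^7 ≡ 30 (mod 49)
9^14 ≡ 18 (mod 49)
9^21 ≡ 1 (mod 49) ✓
Therefore the multiplicative order of 9 modulo 49 is 21.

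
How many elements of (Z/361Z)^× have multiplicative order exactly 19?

18

φ(361) = φ(19^2) = 19·(19−1) = 342 = 2 · 3^2 · 19.
In a cyclic group of order 342, there are φ(d) elements of order d for each divisor d of 342, and zero for non-divisors.
19 | 342, and φ(19) = 19 − 1 = 18.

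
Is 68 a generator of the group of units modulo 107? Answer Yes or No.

Yes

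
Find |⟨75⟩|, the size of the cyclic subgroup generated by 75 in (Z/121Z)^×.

The order of 75 must divide φ(121) = φ(11^2) = 11·(11−1) = 110 = 2 · 5 · 11.
Divisors of 110: 1, 2, 5, 10, 11, 22, 55, 110.
Check 75^d mod 121 for each divisor in increasing order:
75^1 ≡ 75
75^2 ≡ 59
75^5 ≡ 78
75^10 ≡ 34
75^11 ≡ 9
75^22 ≡ 81
75^55 ≡ 1
The smallest such exponent is 55, so the order of 75 is 55.

55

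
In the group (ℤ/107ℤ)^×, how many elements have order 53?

52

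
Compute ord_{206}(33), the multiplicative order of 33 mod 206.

ord(33) | φ(206) = φ(2)·φ(103) = 1·102 = 102 = 2 · 3 · 17.
Divisors of 102: 1, 2, 3, 6, 17, 34, 51, 102.
Evaluate successive powers at the divisors of 102:
33^1 ≡ 33 (mod 206)
33^2 ≡ 59 (mod 206)
33^3 ≡ 93 (mod 206)
33^6 ≡ 203 (mod 206)
33^17 ≡ 149 (mod 206)
33^34 ≡ 159 (mod 206)
33^51 ≡ 1 (mod 206) ✓
Therefore the multiplicative order of 33 modulo 206 is 51.

51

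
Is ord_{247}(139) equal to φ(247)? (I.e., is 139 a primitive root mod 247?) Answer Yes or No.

No

247 = 13 · 19 is a product of two distinct odd primes, so (Z/247Z)^× ≅ (Z/13Z)^× × (Z/19Z)^× is not cyclic.
No primitive root modulo 247 exists; in particular 139 is not one.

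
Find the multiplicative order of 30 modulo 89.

88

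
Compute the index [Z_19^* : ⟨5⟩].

2

Since 5 ∈ (Z/19Z)^×, its order divides φ(19) = 19 − 1 = 18 = 2 · 3^2.
Divisors of 18: 1, 2, 3, 6, 9, 18.
Check 5^d mod 19 for each divisor in increasing order:
5^1 ≡ 5
5^2 ≡ 6
5^3 ≡ 11
5^6 ≡ 7
5^9 ≡ 1
So ord_19(5) = 9, hence |⟨5⟩| = 9.
Index = |(Z/19Z)^×| / |⟨5⟩| = 18 / 9 = 2.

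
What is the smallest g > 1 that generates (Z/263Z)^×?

5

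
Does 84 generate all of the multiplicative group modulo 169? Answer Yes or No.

Yes

φ(169) = φ(13^2) = 13·(13−1) = 156 = 2^2 · 3 · 13.
84 is a primitive root mod 169 iff 84^(φ(169)/q) ≢ 1 for every prime q | φ(169), i.e. q ∈ {2, 3, 13}.
84^78 ≡ 168 (mod 169)  [q = 2: ≢ 1 ✓]
84^52 ≡ 22 (mod 169)  [q = 3: ≢ 1 ✓]
84^12 ≡ 131 (mod 169)  [q = 13: ≢ 1 ✓]
Every test exponent gives a nontrivial residue, hence 84 generates the full group.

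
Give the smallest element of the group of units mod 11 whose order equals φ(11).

φ(11) = 11 − 1 = 10 = 2 · 5.
Test candidates g = 2, 3, … against the prime factors q ∈ {2, 5} of φ(11): g is a generator iff g^(10/q) ≢ 1 for every such q.
g = 2: 2^5 ≡ 10; 2^2 ≡ 4 — none is 1, so 2 is a primitive root.
The smallest primitive root modulo 11 is 2.

2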